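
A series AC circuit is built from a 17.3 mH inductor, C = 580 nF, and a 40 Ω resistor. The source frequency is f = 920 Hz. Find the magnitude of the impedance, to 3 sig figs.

202 Ω

ω = 2πf = 5781 rad/s
X_L = ωL = 100 Ω
X_C = 1/(ωC) = 298 Ω
Net reactance X = X_L − X_C = -198 Ω
Z = 40.0 − j198 Ω
|Z| = √(40.0² + 198²) = 202 Ω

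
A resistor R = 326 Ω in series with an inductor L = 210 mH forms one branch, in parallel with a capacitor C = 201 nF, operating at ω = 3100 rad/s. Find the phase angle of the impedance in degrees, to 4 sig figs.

X_L = ωL = 651.0 Ω
X_C = 1/(ωC) = 1605 Ω
Branch 1 (R+jX_L): Z₁ = 326.0 + j651.0 Ω, |Z₁| = 728.1 Ω
Branch 2 (−jX_C): Z₂ = −j1605 Ω
Parallel: Z = Z₁Z₂/(Z₁+Z₂), |Z| = 1159 Ω, ∠Z = 44.53°

44.53°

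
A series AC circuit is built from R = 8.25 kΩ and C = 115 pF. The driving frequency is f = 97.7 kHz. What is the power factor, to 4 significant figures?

ω = 2πf = 613900 rad/s
X_C = 1/(ωC) = 14170 Ω
Z = 8250 − j14170 Ω
|Z| = √(8250² + 14170²) = 16390 Ω
∠Z = arctan(-14170/8250) = -59.78°
cos φ = cos(-59.78°) = 0.5033

0.5033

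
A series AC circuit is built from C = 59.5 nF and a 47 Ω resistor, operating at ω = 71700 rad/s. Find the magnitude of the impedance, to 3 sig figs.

239 Ω

X_C = 1/(ωC) = 234 Ω
Z = 47.0 − j234 Ω
|Z| = √(47.0² + 234²) = 239 Ω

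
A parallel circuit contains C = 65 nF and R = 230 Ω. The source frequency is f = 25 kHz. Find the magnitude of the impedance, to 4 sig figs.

90.11 Ω

ω = 2πf = 157100 rad/s
X_C = 1/(ωC) = 97.94 Ω
Parallel: admittances add. Y = 1/R + jωC
Y = (0.004348 + j0.01021) S
|Y| = 0.01110 S → |Z| = 1/|Y| = 90.11 Ω, ∠Z = −∠Y = -66.93°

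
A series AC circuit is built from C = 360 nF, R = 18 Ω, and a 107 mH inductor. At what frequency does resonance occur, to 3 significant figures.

811 Hz

ω₀ = 1/√(LC) = 1/√(0.107 × 3.6e-07) = 5095 rad/s
f₀ = ω₀/(2π) = 811 Hz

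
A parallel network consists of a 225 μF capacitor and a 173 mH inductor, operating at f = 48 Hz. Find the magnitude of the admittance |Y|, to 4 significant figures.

ω = 2πf = 301.6 rad/s
X_L = ωL = 52.18 Ω
X_C = 1/(ωC) = 14.74 Ω
Parallel: admittances add. Y = 1/(jωL) + jωC
Y = (0 + j0.04869) S
|Y| = 0.04869 S → |Z| = 1/|Y| = 20.54 Ω, ∠Z = −∠Y = -90.00°

48.69 mS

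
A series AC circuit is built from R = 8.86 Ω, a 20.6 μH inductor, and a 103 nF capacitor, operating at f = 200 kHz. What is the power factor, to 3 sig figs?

0.438

ω = 2πf = 1.257e+06 rad/s
X_L = ωL = 25.9 Ω
X_C = 1/(ωC) = 7.73 Ω
Net reactance X = X_L − X_C = 18.2 Ω
Z = 8.86 + j18.2 Ω
|Z| = √(8.86² + 18.2²) = 20.2 Ω
∠Z = arctan(18.2/8.86) = 64.0°
cos φ = cos(64.0°) = 0.438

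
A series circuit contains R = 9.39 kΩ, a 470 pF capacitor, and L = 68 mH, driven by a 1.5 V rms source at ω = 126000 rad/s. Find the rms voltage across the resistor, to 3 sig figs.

X_L = ωL = 8570 Ω
X_C = 1/(ωC) = 16900 Ω
Net reactance X = X_L − X_C = -8320 Ω
Z = 9390 − j8320 Ω
|Z| = √(9390² + 8320²) = 12500 Ω
I = V/|Z| = 120 μA
V_R = I·|Z_R| = 0.000120 × 9390 = 1.12 V

1.12 V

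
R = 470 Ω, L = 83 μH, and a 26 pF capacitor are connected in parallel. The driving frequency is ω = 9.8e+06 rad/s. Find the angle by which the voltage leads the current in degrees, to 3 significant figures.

24.6°

X_L = ωL = 813 Ω
X_C = 1/(ωC) = 3920 Ω
Parallel: admittances add. Y = 1/R + 1/(jωL) + jωC
Y = (0.00213 − j0.000975) S
|Y| = 0.00234 S → |Z| = 1/|Y| = 427 Ω, ∠Z = −∠Y = 24.6°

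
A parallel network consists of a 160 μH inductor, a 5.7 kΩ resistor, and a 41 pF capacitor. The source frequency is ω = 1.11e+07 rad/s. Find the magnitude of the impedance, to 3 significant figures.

4850 Ω

X_L = ωL = 1780 Ω
X_C = 1/(ωC) = 2200 Ω
Parallel: admittances add. Y = 1/R + 1/(jωL) + jωC
Y = (0.000175 − j0.000108) S
|Y| = 0.000206 S → |Z| = 1/|Y| = 4850 Ω, ∠Z = −∠Y = 31.6°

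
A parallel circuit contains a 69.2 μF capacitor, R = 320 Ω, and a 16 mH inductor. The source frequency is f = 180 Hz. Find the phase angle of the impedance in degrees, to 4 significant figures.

ω = 2πf = 1131 rad/s
X_L = ωL = 18.10 Ω
X_C = 1/(ωC) = 12.78 Ω
Parallel: admittances add. Y = 1/R + 1/(jωL) + jωC
Y = (0.003125 + j0.02300) S
|Y| = 0.02321 S → |Z| = 1/|Y| = 43.08 Ω, ∠Z = −∠Y = -82.26°

-82.26°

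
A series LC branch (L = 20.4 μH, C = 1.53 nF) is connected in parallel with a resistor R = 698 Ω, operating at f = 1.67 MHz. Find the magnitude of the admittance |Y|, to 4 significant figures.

6.743 mS

ω = 2πf = 1.049e+07 rad/s
X_L = ωL = 214.1 Ω
X_C = 1/(ωC) = 62.29 Ω
Branch 1: Z₁ = R = 698.0 Ω
Branch 2 (series LC): Z₂ = j(X_L − X_C) = j151.8 Ω
Parallel: Z = Z₁Z₂/(Z₁+Z₂), |Z| = 148.3 Ω, ∠Z = 77.73°
|Y| = 1/|Z| = 6.743 mS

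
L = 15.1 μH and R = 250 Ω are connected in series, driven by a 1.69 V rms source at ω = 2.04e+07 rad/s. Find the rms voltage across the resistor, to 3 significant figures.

X_L = ωL = 308 Ω
Z = 250 + j308 Ω
|Z| = √(250² + 308²) = 397 Ω
I = V/|Z| = 4.26 mA
V_R = I·|Z_R| = 0.00426 × 250 = 1.06 V

1.06 V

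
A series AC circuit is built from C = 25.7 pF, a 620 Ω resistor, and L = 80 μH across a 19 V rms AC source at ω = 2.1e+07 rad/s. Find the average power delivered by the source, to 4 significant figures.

540.3 mW

X_L = ωL = 1680 Ω
X_C = 1/(ωC) = 1853 Ω
Net reactance X = X_L − X_C = -172.9 Ω
Z = 620.0 − j172.9 Ω
|Z| = √(620.0² + 172.9²) = 643.7 Ω
∠Z = arctan(-172.9/620.0) = -15.58°
I = V/|Z| = 29.52 mA
P = VI cos φ = 19 × 0.02952 × cos(-15.58°) = 540.3 mW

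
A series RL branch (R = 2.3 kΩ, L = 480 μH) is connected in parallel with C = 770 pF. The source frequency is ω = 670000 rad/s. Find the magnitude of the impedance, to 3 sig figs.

1600 Ω

X_L = ωL = 322 Ω
X_C = 1/(ωC) = 1940 Ω
Branch 1 (R+jX_L): Z₁ = 2300 + j322 Ω, |Z₁| = 2320 Ω
Branch 2 (−jX_C): Z₂ = −j1940 Ω
Parallel: Z = Z₁Z₂/(Z₁+Z₂), |Z| = 1600 Ω, ∠Z = -46.9°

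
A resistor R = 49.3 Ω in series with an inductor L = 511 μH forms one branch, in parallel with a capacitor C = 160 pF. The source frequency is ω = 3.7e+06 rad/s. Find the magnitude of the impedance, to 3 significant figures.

X_L = ωL = 1890 Ω
X_C = 1/(ωC) = 1690 Ω
Branch 1 (R+jX_L): Z₁ = 49.3 + j1890 Ω, |Z₁| = 1890 Ω
Branch 2 (−jX_C): Z₂ = −j1690 Ω
Parallel: Z = Z₁Z₂/(Z₁+Z₂), |Z| = 15400 Ω, ∠Z = -77.7°

15400 Ω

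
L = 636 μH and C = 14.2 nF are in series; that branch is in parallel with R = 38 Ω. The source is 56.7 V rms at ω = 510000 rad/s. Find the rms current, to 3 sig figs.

X_L = ωL = 324 Ω
X_C = 1/(ωC) = 138 Ω
Branch 1: Z₁ = R = 38.0 Ω
Branch 2 (series LC): Z₂ = j(X_L − X_C) = j186 Ω
Parallel: Z = Z₁Z₂/(Z₁+Z₂), |Z| = 37.2 Ω, ∠Z = 11.5°
I = V/|Z| = 56.7/37.2 = 1.52 A

1.52 A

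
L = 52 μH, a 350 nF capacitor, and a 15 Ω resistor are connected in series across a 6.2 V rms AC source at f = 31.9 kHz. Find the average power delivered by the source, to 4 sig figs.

2.406 W

ω = 2πf = 200400 rad/s
X_L = ωL = 10.42 Ω
X_C = 1/(ωC) = 14.25 Ω
Net reactance X = X_L − X_C = -3.832 Ω
Z = 15.00 − j3.832 Ω
|Z| = √(15.00² + 3.832²) = 15.48 Ω
∠Z = arctan(-3.832/15.00) = -14.33°
I = V/|Z| = 400.5 mA
P = VI cos φ = 6.2 × 0.4005 × cos(-14.33°) = 2.406 W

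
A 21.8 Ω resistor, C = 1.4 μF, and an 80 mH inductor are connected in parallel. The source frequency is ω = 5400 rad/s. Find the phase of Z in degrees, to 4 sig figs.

-6.523°

X_L = ωL = 432.0 Ω
X_C = 1/(ωC) = 132.3 Ω
Parallel: admittances add. Y = 1/R + 1/(jωL) + jωC
Y = (0.04587 + j0.005245) S
|Y| = 0.04617 S → |Z| = 1/|Y| = 21.66 Ω, ∠Z = −∠Y = -6.523°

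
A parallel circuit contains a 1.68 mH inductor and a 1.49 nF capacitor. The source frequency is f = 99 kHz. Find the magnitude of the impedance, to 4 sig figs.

ω = 2πf = 622000 rad/s
X_L = ωL = 1045 Ω
X_C = 1/(ωC) = 1079 Ω
Parallel: admittances add. Y = 1/(jωL) + jωC
Y = (0 − j3.009e-05) S
|Y| = 3.009e-05 S → |Z| = 1/|Y| = 33240 Ω, ∠Z = −∠Y = 90.00°

33240 Ω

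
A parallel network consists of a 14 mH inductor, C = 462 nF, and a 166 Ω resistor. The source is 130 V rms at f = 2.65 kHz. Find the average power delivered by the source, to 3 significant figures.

102 W

ω = 2πf = 16650 rad/s
X_L = ωL = 233 Ω
X_C = 1/(ωC) = 130 Ω
Parallel: admittances add. Y = 1/R + 1/(jωL) + jωC
Y = (0.00602 + j0.00340) S
|Y| = 0.00692 S → |Z| = 1/|Y| = 145 Ω, ∠Z = −∠Y = -29.5°
I = V/|Z| = 899 mA
P = VI cos φ = 130 × 0.899 × cos(-29.5°) = 102 W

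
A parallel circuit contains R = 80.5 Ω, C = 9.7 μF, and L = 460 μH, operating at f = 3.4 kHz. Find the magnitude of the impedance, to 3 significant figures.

9.42 Ω

ω = 2πf = 21360 rad/s
X_L = ωL = 9.83 Ω
X_C = 1/(ωC) = 4.83 Ω
Parallel: admittances add. Y = 1/R + 1/(jωL) + jωC
Y = (0.0124 + j0.105) S
|Y| = 0.106 S → |Z| = 1/|Y| = 9.42 Ω, ∠Z = −∠Y = -83.3°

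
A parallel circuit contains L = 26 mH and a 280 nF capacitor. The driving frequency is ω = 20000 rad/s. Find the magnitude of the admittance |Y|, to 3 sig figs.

3.68 mS

X_L = ωL = 520 Ω
X_C = 1/(ωC) = 179 Ω
Parallel: admittances add. Y = 1/(jωL) + jωC
Y = (0 + j0.00368) S
|Y| = 0.00368 S → |Z| = 1/|Y| = 272 Ω, ∠Z = −∠Y = -90.0°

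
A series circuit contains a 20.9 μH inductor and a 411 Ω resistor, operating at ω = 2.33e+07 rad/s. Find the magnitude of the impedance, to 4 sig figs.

X_L = ωL = 487.0 Ω
Z = 411.0 + j487.0 Ω
|Z| = √(411.0² + 487.0²) = 637.2 Ω

637.2 Ω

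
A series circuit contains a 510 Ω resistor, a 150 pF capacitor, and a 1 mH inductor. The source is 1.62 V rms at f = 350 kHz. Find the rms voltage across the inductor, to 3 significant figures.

3.65 V

ω = 2πf = 2.199e+06 rad/s
X_L = ωL = 2200 Ω
X_C = 1/(ωC) = 3030 Ω
Net reactance X = X_L − X_C = -832 Ω
Z = 510 − j832 Ω
|Z| = √(510² + 832²) = 976 Ω
I = V/|Z| = 1.66 mA
V_L = I·|Z_L| = 0.00166 × 2200 = 3.65 V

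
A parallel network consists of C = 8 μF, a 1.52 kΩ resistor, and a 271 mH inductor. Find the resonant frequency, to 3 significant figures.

108 Hz

ω₀ = 1/√(LC) = 1/√(0.271 × 8e-06) = 679.2 rad/s
f₀ = ω₀/(2π) = 108 Hz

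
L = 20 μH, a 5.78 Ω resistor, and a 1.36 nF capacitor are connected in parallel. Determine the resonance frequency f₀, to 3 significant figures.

ω₀ = 1/√(LC) = 1/√(2e-05 × 1.36e-09) = 6.063e+06 rad/s
f₀ = ω₀/(2π) = 965 kHz

965 kHz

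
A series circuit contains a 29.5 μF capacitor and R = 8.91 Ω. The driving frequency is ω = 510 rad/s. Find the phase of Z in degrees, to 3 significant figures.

X_C = 1/(ωC) = 66.5 Ω
Z = 8.91 − j66.5 Ω
|Z| = √(8.91² + 66.5²) = 67.1 Ω
∠Z = arctan(-66.5/8.91) = -82.4°

-82.4°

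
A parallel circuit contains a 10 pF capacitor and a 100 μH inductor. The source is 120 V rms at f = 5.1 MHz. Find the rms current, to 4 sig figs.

ω = 2πf = 3.204e+07 rad/s
X_L = ωL = 3204 Ω
X_C = 1/(ωC) = 3121 Ω
Parallel: admittances add. Y = 1/(jωL) + jωC
Y = (0 + j8.374e-06) S
|Y| = 8.374e-06 S → |Z| = 1/|Y| = 119400 Ω, ∠Z = −∠Y = -90.00°
I = V/|Z| = 120/119400 = 1.005 mA

1.005 mA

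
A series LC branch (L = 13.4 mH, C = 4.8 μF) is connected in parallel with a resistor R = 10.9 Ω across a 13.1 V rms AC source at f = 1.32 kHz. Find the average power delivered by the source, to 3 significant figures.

15.7 W

ω = 2πf = 8294 rad/s
X_L = ωL = 111 Ω
X_C = 1/(ωC) = 25.1 Ω
Branch 1: Z₁ = R = 10.9 Ω
Branch 2 (series LC): Z₂ = j(X_L − X_C) = j86.0 Ω
Parallel: Z = Z₁Z₂/(Z₁+Z₂), |Z| = 10.8 Ω, ∠Z = 7.22°
I = V/|Z| = 1.21 A
P = VI cos φ = 13.1 × 1.21 × cos(7.22°) = 15.7 W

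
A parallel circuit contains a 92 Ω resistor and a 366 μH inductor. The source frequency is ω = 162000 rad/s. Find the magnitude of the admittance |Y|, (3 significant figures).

20.1 mS

X_L = ωL = 59.3 Ω
Parallel: admittances add. Y = 1/R + 1/(jωL)
Y = (0.0109 − j0.0169) S
|Y| = 0.0201 S → |Z| = 1/|Y| = 49.8 Ω, ∠Z = −∠Y = 57.2°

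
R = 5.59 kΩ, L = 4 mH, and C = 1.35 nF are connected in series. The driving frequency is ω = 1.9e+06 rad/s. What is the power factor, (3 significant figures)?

X_L = ωL = 7600 Ω
X_C = 1/(ωC) = 390 Ω
Net reactance X = X_L − X_C = 7210 Ω
Z = 5590 + j7210 Ω
|Z| = √(5590² + 7210²) = 9120 Ω
∠Z = arctan(7210/5590) = 52.2°
cos φ = cos(52.2°) = 0.613

0.613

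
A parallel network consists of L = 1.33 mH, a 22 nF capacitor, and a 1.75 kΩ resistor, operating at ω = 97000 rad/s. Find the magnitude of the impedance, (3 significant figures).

177 Ω

X_L = ωL = 129 Ω
X_C = 1/(ωC) = 469 Ω
Parallel: admittances add. Y = 1/R + 1/(jωL) + jωC
Y = (0.000571 − j0.00562) S
|Y| = 0.00565 S → |Z| = 1/|Y| = 177 Ω, ∠Z = −∠Y = 84.2°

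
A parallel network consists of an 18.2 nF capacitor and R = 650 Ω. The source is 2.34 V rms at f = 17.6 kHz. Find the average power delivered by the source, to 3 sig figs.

ω = 2πf = 110600 rad/s
X_C = 1/(ωC) = 497 Ω
Parallel: admittances add. Y = 1/R + jωC
Y = (0.00154 + j0.00201) S
|Y| = 0.00253 S → |Z| = 1/|Y| = 395 Ω, ∠Z = −∠Y = -52.6°
I = V/|Z| = 5.93 mA
P = VI cos φ = 2.34 × 0.00593 × cos(-52.6°) = 8.42 mW

8.42 mW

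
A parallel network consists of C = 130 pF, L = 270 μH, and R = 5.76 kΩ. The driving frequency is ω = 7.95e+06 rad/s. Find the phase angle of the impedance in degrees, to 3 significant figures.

X_L = ωL = 2150 Ω
X_C = 1/(ωC) = 968 Ω
Parallel: admittances add. Y = 1/R + 1/(jωL) + jωC
Y = (0.000174 + j0.000568) S
|Y| = 0.000594 S → |Z| = 1/|Y| = 1680 Ω, ∠Z = −∠Y = -73.0°

-73.0°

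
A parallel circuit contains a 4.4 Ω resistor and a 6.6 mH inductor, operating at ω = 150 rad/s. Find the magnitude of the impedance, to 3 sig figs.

0.966 Ω

X_L = ωL = 0.990 Ω
Parallel: admittances add. Y = 1/R + 1/(jωL)
Y = (0.227 − j1.01) S
|Y| = 1.04 S → |Z| = 1/|Y| = 0.966 Ω, ∠Z = −∠Y = 77.3°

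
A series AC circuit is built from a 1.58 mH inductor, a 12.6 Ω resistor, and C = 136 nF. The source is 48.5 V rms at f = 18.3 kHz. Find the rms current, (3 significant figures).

ω = 2πf = 115000 rad/s
X_L = ωL = 182 Ω
X_C = 1/(ωC) = 63.9 Ω
Net reactance X = X_L − X_C = 118 Ω
Z = 12.6 + j118 Ω
|Z| = √(12.6² + 118²) = 118 Ω
I = V/|Z| = 48.5/118 = 410 mA

410 mA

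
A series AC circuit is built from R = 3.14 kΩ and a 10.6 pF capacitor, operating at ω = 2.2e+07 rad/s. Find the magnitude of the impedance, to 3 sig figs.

X_C = 1/(ωC) = 4290 Ω
Z = 3140 − j4290 Ω
|Z| = √(3140² + 4290²) = 5310 Ω

5310 Ω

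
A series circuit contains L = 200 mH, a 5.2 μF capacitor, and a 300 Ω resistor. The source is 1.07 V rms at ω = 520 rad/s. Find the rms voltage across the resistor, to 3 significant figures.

X_L = ωL = 104 Ω
X_C = 1/(ωC) = 370 Ω
Net reactance X = X_L − X_C = -266 Ω
Z = 300 − j266 Ω
|Z| = √(300² + 266²) = 401 Ω
I = V/|Z| = 2.67 mA
V_R = I·|Z_R| = 0.00267 × 300 = 0.801 V

0.801 V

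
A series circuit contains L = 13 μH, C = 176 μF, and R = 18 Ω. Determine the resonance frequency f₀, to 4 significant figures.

3.327 kHz

ω₀ = 1/√(LC) = 1/√(1.3e-05 × 0.000176) = 20910 rad/s
f₀ = ω₀/(2π) = 3.327 kHz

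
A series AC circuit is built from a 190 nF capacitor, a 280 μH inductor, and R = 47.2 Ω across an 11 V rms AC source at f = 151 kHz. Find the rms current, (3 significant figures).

ω = 2πf = 948800 rad/s
X_L = ωL = 266 Ω
X_C = 1/(ωC) = 5.55 Ω
Net reactance X = X_L − X_C = 260 Ω
Z = 47.2 + j260 Ω
|Z| = √(47.2² + 260²) = 264 Ω
I = V/|Z| = 11/264 = 41.6 mA

41.6 mA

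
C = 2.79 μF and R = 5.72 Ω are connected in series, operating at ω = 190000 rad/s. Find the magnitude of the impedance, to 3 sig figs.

X_C = 1/(ωC) = 1.89 Ω
Z = 5.72 − j1.89 Ω
|Z| = √(5.72² + 1.89²) = 6.02 Ω

6.02 Ω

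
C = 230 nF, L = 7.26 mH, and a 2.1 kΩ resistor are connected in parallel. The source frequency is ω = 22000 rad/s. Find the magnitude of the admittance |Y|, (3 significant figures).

1.29 mS

X_L = ωL = 160 Ω
X_C = 1/(ωC) = 198 Ω
Parallel: admittances add. Y = 1/R + 1/(jωL) + jωC
Y = (0.000476 − j0.00120) S
|Y| = 0.00129 S → |Z| = 1/|Y| = 774 Ω, ∠Z = −∠Y = 68.4°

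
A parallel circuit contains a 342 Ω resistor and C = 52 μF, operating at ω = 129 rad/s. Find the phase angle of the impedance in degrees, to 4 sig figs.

-66.45°

X_C = 1/(ωC) = 149.1 Ω
Parallel: admittances add. Y = 1/R + jωC
Y = (0.002924 + j0.006708) S
|Y| = 0.007318 S → |Z| = 1/|Y| = 136.7 Ω, ∠Z = −∠Y = -66.45°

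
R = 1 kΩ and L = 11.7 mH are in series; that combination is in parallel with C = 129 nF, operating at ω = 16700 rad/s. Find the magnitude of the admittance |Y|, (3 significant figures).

2.19 mS

X_L = ωL = 195 Ω
X_C = 1/(ωC) = 464 Ω
Branch 1 (R+jX_L): Z₁ = 1000 + j195 Ω, |Z₁| = 1020 Ω
Branch 2 (−jX_C): Z₂ = −j464 Ω
Parallel: Z = Z₁Z₂/(Z₁+Z₂), |Z| = 457 Ω, ∠Z = -63.9°
|Y| = 1/|Z| = 2.19 mS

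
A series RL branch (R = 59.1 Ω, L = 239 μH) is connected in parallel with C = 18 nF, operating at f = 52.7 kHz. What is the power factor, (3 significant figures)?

ω = 2πf = 331100 rad/s
X_L = ωL = 79.1 Ω
X_C = 1/(ωC) = 168 Ω
Branch 1 (R+jX_L): Z₁ = 59.1 + j79.1 Ω, |Z₁| = 98.8 Ω
Branch 2 (−jX_C): Z₂ = −j168 Ω
Parallel: Z = Z₁Z₂/(Z₁+Z₂), |Z| = 156 Ω, ∠Z = 19.6°
cos φ = cos(19.6°) = 0.942

0.942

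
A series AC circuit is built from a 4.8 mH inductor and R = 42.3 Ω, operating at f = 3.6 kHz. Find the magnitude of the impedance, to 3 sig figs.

ω = 2πf = 22620 rad/s
X_L = ωL = 109 Ω
Z = 42.3 + j109 Ω
|Z| = √(42.3² + 109²) = 117 Ω

117 Ω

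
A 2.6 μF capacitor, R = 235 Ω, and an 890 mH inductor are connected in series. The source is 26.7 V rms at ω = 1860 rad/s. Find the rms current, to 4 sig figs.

18.19 mA

X_L = ωL = 1655 Ω
X_C = 1/(ωC) = 206.8 Ω
Net reactance X = X_L − X_C = 1449 Ω
Z = 235.0 + j1449 Ω
|Z| = √(235.0² + 1449²) = 1468 Ω
I = V/|Z| = 26.7/1468 = 18.19 mA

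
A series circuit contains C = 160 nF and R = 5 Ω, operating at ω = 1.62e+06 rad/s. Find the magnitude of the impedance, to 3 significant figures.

6.32 Ω

X_C = 1/(ωC) = 3.86 Ω
Z = 5.00 − j3.86 Ω
|Z| = √(5.00² + 3.86²) = 6.32 Ω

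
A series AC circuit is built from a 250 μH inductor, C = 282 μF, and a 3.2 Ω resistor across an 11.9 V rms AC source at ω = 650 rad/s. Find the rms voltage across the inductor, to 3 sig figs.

0.313 V

X_L = ωL = 0.163 Ω
X_C = 1/(ωC) = 5.46 Ω
Net reactance X = X_L − X_C = -5.29 Ω
Z = 3.20 − j5.29 Ω
|Z| = √(3.20² + 5.29²) = 6.19 Ω
I = V/|Z| = 1.92 A
V_L = I·|Z_L| = 1.92 × 0.163 = 0.313 V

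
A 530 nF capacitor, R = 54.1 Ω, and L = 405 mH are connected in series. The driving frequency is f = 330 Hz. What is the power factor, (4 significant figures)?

ω = 2πf = 2073 rad/s
X_L = ωL = 839.7 Ω
X_C = 1/(ωC) = 910.0 Ω
Net reactance X = X_L − X_C = -70.23 Ω
Z = 54.10 − j70.23 Ω
|Z| = √(54.10² + 70.23²) = 88.65 Ω
∠Z = arctan(-70.23/54.10) = -52.39°
cos φ = cos(-52.39°) = 0.6103

0.6103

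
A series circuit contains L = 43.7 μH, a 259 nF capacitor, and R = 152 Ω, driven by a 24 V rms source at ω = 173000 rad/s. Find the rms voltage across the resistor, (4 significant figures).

23.89 V

X_L = ωL = 7.560 Ω
X_C = 1/(ωC) = 22.32 Ω
Net reactance X = X_L − X_C = -14.76 Ω
Z = 152.0 − j14.76 Ω
|Z| = √(152.0² + 14.76²) = 152.7 Ω
I = V/|Z| = 157.2 mA
V_R = I·|Z_R| = 0.1572 × 152.0 = 23.89 V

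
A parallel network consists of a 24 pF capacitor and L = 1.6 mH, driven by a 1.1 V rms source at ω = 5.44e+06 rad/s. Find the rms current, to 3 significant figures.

17.2 μA

X_L = ωL = 8700 Ω
X_C = 1/(ωC) = 7660 Ω
Parallel: admittances add. Y = 1/(jωL) + jωC
Y = (0 + j1.57e-05) S
|Y| = 1.57e-05 S → |Z| = 1/|Y| = 63800 Ω, ∠Z = −∠Y = -90.0°
I = V/|Z| = 1.1/63800 = 17.2 μA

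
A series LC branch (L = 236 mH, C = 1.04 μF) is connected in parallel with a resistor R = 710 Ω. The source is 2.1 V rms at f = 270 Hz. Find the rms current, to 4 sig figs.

ω = 2πf = 1696 rad/s
X_L = ωL = 400.4 Ω
X_C = 1/(ωC) = 566.8 Ω
Branch 1: Z₁ = R = 710.0 Ω
Branch 2 (series LC): Z₂ = j(X_L − X_C) = −j166.4 Ω
Parallel: Z = Z₁Z₂/(Z₁+Z₂), |Z| = 162.0 Ω, ∠Z = -76.81°
I = V/|Z| = 2.1/162.0 = 12.96 mA

12.96 mA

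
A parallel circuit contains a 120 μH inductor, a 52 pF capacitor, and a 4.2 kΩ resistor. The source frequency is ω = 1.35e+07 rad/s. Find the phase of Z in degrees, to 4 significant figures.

-19.59°

X_L = ωL = 1620 Ω
X_C = 1/(ωC) = 1425 Ω
Parallel: admittances add. Y = 1/R + 1/(jωL) + jωC
Y = (0.0002381 + j8.472e-05) S
|Y| = 0.0002527 S → |Z| = 1/|Y| = 3957 Ω, ∠Z = −∠Y = -19.59°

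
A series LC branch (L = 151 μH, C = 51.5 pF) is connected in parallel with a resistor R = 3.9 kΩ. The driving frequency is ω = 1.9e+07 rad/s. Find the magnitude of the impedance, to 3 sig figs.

1670 Ω

X_L = ωL = 2870 Ω
X_C = 1/(ωC) = 1020 Ω
Branch 1: Z₁ = R = 3900 Ω
Branch 2 (series LC): Z₂ = j(X_L − X_C) = j1850 Ω
Parallel: Z = Z₁Z₂/(Z₁+Z₂), |Z| = 1670 Ω, ∠Z = 64.7°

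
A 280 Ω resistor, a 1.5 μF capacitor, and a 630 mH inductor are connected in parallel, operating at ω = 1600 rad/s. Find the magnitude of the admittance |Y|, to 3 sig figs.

X_L = ωL = 1010 Ω
X_C = 1/(ωC) = 417 Ω
Parallel: admittances add. Y = 1/R + 1/(jωL) + jωC
Y = (0.00357 + j0.00141) S
|Y| = 0.00384 S → |Z| = 1/|Y| = 260 Ω, ∠Z = −∠Y = -21.5°

3.84 mS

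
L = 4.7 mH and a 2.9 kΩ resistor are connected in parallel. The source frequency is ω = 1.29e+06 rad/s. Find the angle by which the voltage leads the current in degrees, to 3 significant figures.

25.6°

X_L = ωL = 6060 Ω
Parallel: admittances add. Y = 1/R + 1/(jωL)
Y = (0.000345 − j0.000165) S
|Y| = 0.000382 S → |Z| = 1/|Y| = 2620 Ω, ∠Z = −∠Y = 25.6°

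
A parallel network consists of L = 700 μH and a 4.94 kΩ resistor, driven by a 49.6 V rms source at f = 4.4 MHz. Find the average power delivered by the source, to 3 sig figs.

498 mW

ω = 2πf = 2.765e+07 rad/s
X_L = ωL = 19400 Ω
Parallel: admittances add. Y = 1/R + 1/(jωL)
Y = (0.000202 − j5.17e-05) S
|Y| = 0.000209 S → |Z| = 1/|Y| = 4790 Ω, ∠Z = −∠Y = 14.3°
I = V/|Z| = 10.4 mA
P = VI cos φ = 49.6 × 0.0104 × cos(14.3°) = 498 mW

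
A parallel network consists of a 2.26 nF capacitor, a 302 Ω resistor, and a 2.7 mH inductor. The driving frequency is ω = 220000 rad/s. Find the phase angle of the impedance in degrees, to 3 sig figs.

19.7°

X_L = ωL = 594 Ω
X_C = 1/(ωC) = 2010 Ω
Parallel: admittances add. Y = 1/R + 1/(jωL) + jωC
Y = (0.00331 − j0.00119) S
|Y| = 0.00352 S → |Z| = 1/|Y| = 284 Ω, ∠Z = −∠Y = 19.7°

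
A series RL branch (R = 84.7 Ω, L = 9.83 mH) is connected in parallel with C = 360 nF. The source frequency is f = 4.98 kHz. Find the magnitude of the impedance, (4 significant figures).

ω = 2πf = 31290 rad/s
X_L = ωL = 307.6 Ω
X_C = 1/(ωC) = 88.77 Ω
Branch 1 (R+jX_L): Z₁ = 84.70 + j307.6 Ω, |Z₁| = 319.0 Ω
Branch 2 (−jX_C): Z₂ = −j88.77 Ω
Parallel: Z = Z₁Z₂/(Z₁+Z₂), |Z| = 120.7 Ω, ∠Z = -84.23°

120.7 Ω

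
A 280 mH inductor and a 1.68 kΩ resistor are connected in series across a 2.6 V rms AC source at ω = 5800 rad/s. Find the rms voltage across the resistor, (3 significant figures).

1.87 V

X_L = ωL = 1620 Ω
Z = 1680 + j1620 Ω
|Z| = √(1680² + 1620²) = 2340 Ω
I = V/|Z| = 1.11 mA
V_R = I·|Z_R| = 0.00111 × 1680 = 1.87 V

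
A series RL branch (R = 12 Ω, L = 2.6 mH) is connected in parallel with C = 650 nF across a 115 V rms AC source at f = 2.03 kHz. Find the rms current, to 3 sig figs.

ω = 2πf = 12750 rad/s
X_L = ωL = 33.2 Ω
X_C = 1/(ωC) = 121 Ω
Branch 1 (R+jX_L): Z₁ = 12.0 + j33.2 Ω, |Z₁| = 35.3 Ω
Branch 2 (−jX_C): Z₂ = −j121 Ω
Parallel: Z = Z₁Z₂/(Z₁+Z₂), |Z| = 48.2 Ω, ∠Z = 62.3°
I = V/|Z| = 115/48.2 = 2.39 A

2.39 A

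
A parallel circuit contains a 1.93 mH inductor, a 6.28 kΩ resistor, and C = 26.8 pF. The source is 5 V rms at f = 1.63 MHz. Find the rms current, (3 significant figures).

ω = 2πf = 1.024e+07 rad/s
X_L = ωL = 19800 Ω
X_C = 1/(ωC) = 3640 Ω
Parallel: admittances add. Y = 1/R + 1/(jωL) + jωC
Y = (0.000159 + j0.000224) S
|Y| = 0.000275 S → |Z| = 1/|Y| = 3640 Ω, ∠Z = −∠Y = -54.6°
I = V/|Z| = 5/3640 = 1.37 mA

1.37 mA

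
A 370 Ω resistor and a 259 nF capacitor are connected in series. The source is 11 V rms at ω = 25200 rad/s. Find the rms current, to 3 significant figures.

X_C = 1/(ωC) = 153 Ω
Z = 370 − j153 Ω
|Z| = √(370² + 153²) = 400 Ω
I = V/|Z| = 11/400 = 27.5 mA

27.5 mA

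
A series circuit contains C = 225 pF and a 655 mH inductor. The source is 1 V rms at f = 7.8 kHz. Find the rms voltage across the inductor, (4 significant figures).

0.5479 V

ω = 2πf = 49010 rad/s
X_L = ωL = 32100 Ω
X_C = 1/(ωC) = 90690 Ω
Net reactance X = X_L − X_C = -58590 Ω
Z = − j58590 Ω
|Z| = √(0² + 58590²) = 58590 Ω
I = V/|Z| = 17.07 μA
V_L = I·|Z_L| = 1.707e-05 × 32100 = 0.5479 V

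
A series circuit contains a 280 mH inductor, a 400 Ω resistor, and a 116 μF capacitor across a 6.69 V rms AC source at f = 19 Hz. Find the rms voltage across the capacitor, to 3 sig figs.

1.20 V

ω = 2πf = 119.4 rad/s
X_L = ωL = 33.4 Ω
X_C = 1/(ωC) = 72.2 Ω
Net reactance X = X_L − X_C = -38.8 Ω
Z = 400 − j38.8 Ω
|Z| = √(400² + 38.8²) = 402 Ω
I = V/|Z| = 16.6 mA
V_C = I·|Z_C| = 0.0166 × 72.2 = 1.20 V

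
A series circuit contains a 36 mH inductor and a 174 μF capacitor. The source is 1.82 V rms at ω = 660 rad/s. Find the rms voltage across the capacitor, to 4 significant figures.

X_L = ωL = 23.76 Ω
X_C = 1/(ωC) = 8.708 Ω
Net reactance X = X_L − X_C = 15.05 Ω
Z = j15.05 Ω
|Z| = √(0² + 15.05²) = 15.05 Ω
I = V/|Z| = 120.9 mA
V_C = I·|Z_C| = 0.1209 × 8.708 = 1.053 V

1.053 V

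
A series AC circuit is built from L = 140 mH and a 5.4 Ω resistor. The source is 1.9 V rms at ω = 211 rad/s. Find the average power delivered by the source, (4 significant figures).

X_L = ωL = 29.54 Ω
Z = 5.400 + j29.54 Ω
|Z| = √(5.400² + 29.54²) = 30.03 Ω
∠Z = arctan(29.54/5.400) = 79.64°
I = V/|Z| = 63.27 mA
P = VI cos φ = 1.9 × 0.06327 × cos(79.64°) = 21.62 mW

21.62 mW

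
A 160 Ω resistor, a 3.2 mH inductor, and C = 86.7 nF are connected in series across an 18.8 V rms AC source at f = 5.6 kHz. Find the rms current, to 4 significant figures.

70.11 mA

ω = 2πf = 35190 rad/s
X_L = ωL = 112.6 Ω
X_C = 1/(ωC) = 327.8 Ω
Net reactance X = X_L − X_C = -215.2 Ω
Z = 160.0 − j215.2 Ω
|Z| = √(160.0² + 215.2²) = 268.2 Ω
I = V/|Z| = 18.8/268.2 = 70.11 mA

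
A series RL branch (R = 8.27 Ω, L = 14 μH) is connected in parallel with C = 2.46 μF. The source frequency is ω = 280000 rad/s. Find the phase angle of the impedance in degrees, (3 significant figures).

-81.3°

X_L = ωL = 3.92 Ω
X_C = 1/(ωC) = 1.45 Ω
Branch 1 (R+jX_L): Z₁ = 8.27 + j3.92 Ω, |Z₁| = 9.15 Ω
Branch 2 (−jX_C): Z₂ = −j1.45 Ω
Parallel: Z = Z₁Z₂/(Z₁+Z₂), |Z| = 1.54 Ω, ∠Z = -81.3°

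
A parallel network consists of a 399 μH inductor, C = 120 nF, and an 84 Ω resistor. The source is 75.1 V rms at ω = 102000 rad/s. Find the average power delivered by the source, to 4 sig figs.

67.14 W

X_L = ωL = 40.70 Ω
X_C = 1/(ωC) = 81.70 Ω
Parallel: admittances add. Y = 1/R + 1/(jωL) + jωC
Y = (0.01190 − j0.01233) S
|Y| = 0.01714 S → |Z| = 1/|Y| = 58.34 Ω, ∠Z = −∠Y = 46.01°
I = V/|Z| = 1.287 A
P = VI cos φ = 75.1 × 1.287 × cos(46.01°) = 67.14 W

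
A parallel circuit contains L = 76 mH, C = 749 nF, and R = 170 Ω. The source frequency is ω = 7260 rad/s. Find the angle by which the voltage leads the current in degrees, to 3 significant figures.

X_L = ωL = 552 Ω
X_C = 1/(ωC) = 184 Ω
Parallel: admittances add. Y = 1/R + 1/(jωL) + jωC
Y = (0.00588 + j0.00363) S
|Y| = 0.00691 S → |Z| = 1/|Y| = 145 Ω, ∠Z = −∠Y = -31.6°

-31.6°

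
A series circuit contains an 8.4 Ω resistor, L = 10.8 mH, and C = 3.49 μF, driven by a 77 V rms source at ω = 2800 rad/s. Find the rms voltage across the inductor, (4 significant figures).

X_L = ωL = 30.24 Ω
X_C = 1/(ωC) = 102.3 Ω
Net reactance X = X_L − X_C = -72.09 Ω
Z = 8.400 − j72.09 Ω
|Z| = √(8.400² + 72.09²) = 72.58 Ω
I = V/|Z| = 1.061 A
V_L = I·|Z_L| = 1.061 × 30.24 = 32.08 V

32.08 V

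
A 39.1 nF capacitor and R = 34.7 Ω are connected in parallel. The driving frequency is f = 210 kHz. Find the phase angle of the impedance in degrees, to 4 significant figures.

-60.81°

ω = 2πf = 1.319e+06 rad/s
X_C = 1/(ωC) = 19.38 Ω
Parallel: admittances add. Y = 1/R + jωC
Y = (0.02882 + j0.05159) S
|Y| = 0.05909 S → |Z| = 1/|Y| = 16.92 Ω, ∠Z = −∠Y = -60.81°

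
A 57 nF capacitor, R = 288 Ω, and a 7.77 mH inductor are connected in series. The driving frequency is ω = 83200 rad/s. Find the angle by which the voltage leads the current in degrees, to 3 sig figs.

56.5°

X_L = ωL = 646 Ω
X_C = 1/(ωC) = 211 Ω
Net reactance X = X_L − X_C = 436 Ω
Z = 288 + j436 Ω
|Z| = √(288² + 436²) = 522 Ω
∠Z = arctan(436/288) = 56.5°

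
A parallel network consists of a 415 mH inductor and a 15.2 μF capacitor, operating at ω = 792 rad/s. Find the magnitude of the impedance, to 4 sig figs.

X_L = ωL = 328.7 Ω
X_C = 1/(ωC) = 83.07 Ω
Parallel: admittances add. Y = 1/(jωL) + jωC
Y = (0 + j0.008996) S
|Y| = 0.008996 S → |Z| = 1/|Y| = 111.2 Ω, ∠Z = −∠Y = -90.00°

111.2 Ω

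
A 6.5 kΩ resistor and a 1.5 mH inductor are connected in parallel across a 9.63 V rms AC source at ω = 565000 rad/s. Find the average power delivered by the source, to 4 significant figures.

14.27 mW

X_L = ωL = 847.5 Ω
Parallel: admittances add. Y = 1/R + 1/(jωL)
Y = (0.0001538 − j0.001180) S
|Y| = 0.001190 S → |Z| = 1/|Y| = 840.4 Ω, ∠Z = −∠Y = 82.57°
I = V/|Z| = 11.46 mA
P = VI cos φ = 9.63 × 0.01146 × cos(82.57°) = 14.27 mW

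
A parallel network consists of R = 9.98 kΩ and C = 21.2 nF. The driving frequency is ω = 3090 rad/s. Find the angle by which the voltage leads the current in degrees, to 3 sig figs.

X_C = 1/(ωC) = 15300 Ω
Parallel: admittances add. Y = 1/R + jωC
Y = (0.000100 + j6.55e-05) S
|Y| = 0.000120 S → |Z| = 1/|Y| = 8350 Ω, ∠Z = −∠Y = -33.2°

-33.2°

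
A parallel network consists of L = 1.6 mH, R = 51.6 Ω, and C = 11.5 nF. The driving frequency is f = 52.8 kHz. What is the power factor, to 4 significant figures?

0.9951

ω = 2πf = 331800 rad/s
X_L = ωL = 530.8 Ω
X_C = 1/(ωC) = 262.1 Ω
Parallel: admittances add. Y = 1/R + 1/(jωL) + jωC
Y = (0.01938 + j0.001931) S
|Y| = 0.01948 S → |Z| = 1/|Y| = 51.35 Ω, ∠Z = −∠Y = -5.691°
cos φ = cos(-5.691°) = 0.9951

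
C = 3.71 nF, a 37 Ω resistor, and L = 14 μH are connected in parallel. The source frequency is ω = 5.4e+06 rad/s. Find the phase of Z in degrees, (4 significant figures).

X_L = ωL = 75.60 Ω
X_C = 1/(ωC) = 49.92 Ω
Parallel: admittances add. Y = 1/R + 1/(jωL) + jωC
Y = (0.02703 + j0.006806) S
|Y| = 0.02787 S → |Z| = 1/|Y| = 35.88 Ω, ∠Z = −∠Y = -14.14°

-14.14°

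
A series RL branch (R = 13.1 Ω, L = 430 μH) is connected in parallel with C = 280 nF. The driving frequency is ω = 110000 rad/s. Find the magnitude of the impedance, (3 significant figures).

X_L = ωL = 47.3 Ω
X_C = 1/(ωC) = 32.5 Ω
Branch 1 (R+jX_L): Z₁ = 13.1 + j47.3 Ω, |Z₁| = 49.1 Ω
Branch 2 (−jX_C): Z₂ = −j32.5 Ω
Parallel: Z = Z₁Z₂/(Z₁+Z₂), |Z| = 80.5 Ω, ∠Z = -64.0°

80.5 Ω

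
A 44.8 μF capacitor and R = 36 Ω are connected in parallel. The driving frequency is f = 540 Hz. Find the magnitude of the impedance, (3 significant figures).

6.47 Ω

ω = 2πf = 3393 rad/s
X_C = 1/(ωC) = 6.58 Ω
Parallel: admittances add. Y = 1/R + jωC
Y = (0.0278 + j0.152) S
|Y| = 0.155 S → |Z| = 1/|Y| = 6.47 Ω, ∠Z = −∠Y = -79.6°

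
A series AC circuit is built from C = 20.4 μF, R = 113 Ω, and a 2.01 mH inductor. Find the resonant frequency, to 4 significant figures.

ω₀ = 1/√(LC) = 1/√(0.00201 × 2.04e-05) = 4938 rad/s
f₀ = ω₀/(2π) = 786.0 Hz

786.0 Hz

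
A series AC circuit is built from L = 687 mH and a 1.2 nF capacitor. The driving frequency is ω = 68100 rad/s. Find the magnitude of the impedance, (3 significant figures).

X_L = ωL = 46800 Ω
X_C = 1/(ωC) = 12200 Ω
Net reactance X = X_L − X_C = 34500 Ω
Z = j34500 Ω
|Z| = √(0² + 34500²) = 34500 Ω

34500 Ω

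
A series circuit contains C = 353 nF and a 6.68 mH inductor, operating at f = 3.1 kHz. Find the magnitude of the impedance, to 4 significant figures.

15.33 Ω

ω = 2πf = 19480 rad/s
X_L = ωL = 130.1 Ω
X_C = 1/(ωC) = 145.4 Ω
Net reactance X = X_L − X_C = -15.33 Ω
Z = − j15.33 Ω
|Z| = √(0² + 15.33²) = 15.33 Ω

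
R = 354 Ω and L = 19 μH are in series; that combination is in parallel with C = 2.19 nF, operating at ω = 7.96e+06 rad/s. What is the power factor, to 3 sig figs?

X_L = ωL = 151 Ω
X_C = 1/(ωC) = 57.4 Ω
Branch 1 (R+jX_L): Z₁ = 354 + j151 Ω, |Z₁| = 385 Ω
Branch 2 (−jX_C): Z₂ = −j57.4 Ω
Parallel: Z = Z₁Z₂/(Z₁+Z₂), |Z| = 60.3 Ω, ∠Z = -81.7°
cos φ = cos(-81.7°) = 0.144

0.144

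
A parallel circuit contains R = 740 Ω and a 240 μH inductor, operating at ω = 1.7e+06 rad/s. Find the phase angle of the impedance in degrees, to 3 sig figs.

61.1°

X_L = ωL = 408 Ω
Parallel: admittances add. Y = 1/R + 1/(jωL)
Y = (0.00135 − j0.00245) S
|Y| = 0.00280 S → |Z| = 1/|Y| = 357 Ω, ∠Z = −∠Y = 61.1°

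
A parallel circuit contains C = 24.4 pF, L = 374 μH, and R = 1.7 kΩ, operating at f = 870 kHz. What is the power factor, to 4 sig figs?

0.8557

ω = 2πf = 5.466e+06 rad/s
X_L = ωL = 2044 Ω
X_C = 1/(ωC) = 7497 Ω
Parallel: admittances add. Y = 1/R + 1/(jωL) + jωC
Y = (0.0005882 − j0.0003558) S
|Y| = 0.0006874 S → |Z| = 1/|Y| = 1455 Ω, ∠Z = −∠Y = 31.16°
cos φ = cos(31.16°) = 0.8557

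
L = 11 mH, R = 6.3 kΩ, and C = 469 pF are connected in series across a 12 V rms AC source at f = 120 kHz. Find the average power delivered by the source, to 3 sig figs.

13.0 mW

ω = 2πf = 754000 rad/s
X_L = ωL = 8290 Ω
X_C = 1/(ωC) = 2830 Ω
Net reactance X = X_L − X_C = 5470 Ω
Z = 6300 + j5470 Ω
|Z| = √(6300² + 5470²) = 8340 Ω
∠Z = arctan(5470/6300) = 40.9°
I = V/|Z| = 1.44 mA
P = VI cos φ = 12 × 0.00144 × cos(40.9°) = 13.0 mW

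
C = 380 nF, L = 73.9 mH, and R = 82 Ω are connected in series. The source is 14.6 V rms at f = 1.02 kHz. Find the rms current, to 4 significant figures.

141.2 mA

ω = 2πf = 6409 rad/s
X_L = ωL = 473.6 Ω
X_C = 1/(ωC) = 410.6 Ω
Net reactance X = X_L − X_C = 63.00 Ω
Z = 82.00 + j63.00 Ω
|Z| = √(82.00² + 63.00²) = 103.4 Ω
I = V/|Z| = 14.6/103.4 = 141.2 mA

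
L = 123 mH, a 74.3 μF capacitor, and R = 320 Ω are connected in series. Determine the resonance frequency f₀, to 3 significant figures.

ω₀ = 1/√(LC) = 1/√(0.123 × 7.43e-05) = 330.8 rad/s
f₀ = ω₀/(2π) = 52.6 Hz

52.6 Hz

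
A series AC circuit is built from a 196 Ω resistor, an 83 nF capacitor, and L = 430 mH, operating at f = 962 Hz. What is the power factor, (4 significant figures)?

ω = 2πf = 6044 rad/s
X_L = ωL = 2599 Ω
X_C = 1/(ωC) = 1993 Ω
Net reactance X = X_L − X_C = 605.8 Ω
Z = 196.0 + j605.8 Ω
|Z| = √(196.0² + 605.8²) = 636.7 Ω
∠Z = arctan(605.8/196.0) = 72.07°
cos φ = cos(72.07°) = 0.3078

0.3078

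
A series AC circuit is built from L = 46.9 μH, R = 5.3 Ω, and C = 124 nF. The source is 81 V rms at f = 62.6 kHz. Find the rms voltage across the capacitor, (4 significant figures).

ω = 2πf = 393300 rad/s
X_L = ωL = 18.45 Ω
X_C = 1/(ωC) = 20.50 Ω
Net reactance X = X_L − X_C = -2.056 Ω
Z = 5.300 − j2.056 Ω
|Z| = √(5.300² + 2.056²) = 5.685 Ω
I = V/|Z| = 14.25 A
V_C = I·|Z_C| = 14.25 × 20.50 = 292.1 V

292.1 V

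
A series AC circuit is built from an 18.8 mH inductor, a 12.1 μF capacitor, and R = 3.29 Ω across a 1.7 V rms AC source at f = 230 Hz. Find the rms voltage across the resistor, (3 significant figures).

0.185 V

ω = 2πf = 1445 rad/s
X_L = ωL = 27.2 Ω
X_C = 1/(ωC) = 57.2 Ω
Net reactance X = X_L − X_C = -30.0 Ω
Z = 3.29 − j30.0 Ω
|Z| = √(3.29² + 30.0²) = 30.2 Ω
I = V/|Z| = 56.3 mA
V_R = I·|Z_R| = 0.0563 × 3.29 = 0.185 V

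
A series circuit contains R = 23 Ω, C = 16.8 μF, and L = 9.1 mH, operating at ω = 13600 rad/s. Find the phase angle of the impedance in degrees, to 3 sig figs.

79.1°

X_L = ωL = 124 Ω
X_C = 1/(ωC) = 4.38 Ω
Net reactance X = X_L − X_C = 119 Ω
Z = 23.0 + j119 Ω
|Z| = √(23.0² + 119²) = 122 Ω
∠Z = arctan(119/23.0) = 79.1°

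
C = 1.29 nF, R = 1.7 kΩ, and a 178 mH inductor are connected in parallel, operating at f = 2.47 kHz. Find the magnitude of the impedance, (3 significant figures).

ω = 2πf = 15520 rad/s
X_L = ωL = 2760 Ω
X_C = 1/(ωC) = 49900 Ω
Parallel: admittances add. Y = 1/R + 1/(jωL) + jωC
Y = (0.000588 − j0.000342) S
|Y| = 0.000680 S → |Z| = 1/|Y| = 1470 Ω, ∠Z = −∠Y = 30.2°

1470 Ω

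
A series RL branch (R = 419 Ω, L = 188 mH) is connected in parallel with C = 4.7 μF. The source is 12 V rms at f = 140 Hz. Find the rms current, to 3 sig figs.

ω = 2πf = 879.6 rad/s
X_L = ωL = 165 Ω
X_C = 1/(ωC) = 242 Ω
Branch 1 (R+jX_L): Z₁ = 419 + j165 Ω, |Z₁| = 450 Ω
Branch 2 (−jX_C): Z₂ = −j242 Ω
Parallel: Z = Z₁Z₂/(Z₁+Z₂), |Z| = 256 Ω, ∠Z = -58.1°
I = V/|Z| = 12/256 = 46.9 mA

46.9 mA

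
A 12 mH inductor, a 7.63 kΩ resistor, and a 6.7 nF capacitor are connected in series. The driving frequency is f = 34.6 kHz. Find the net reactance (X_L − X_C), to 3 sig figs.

1920 Ω

ω = 2πf = 217400 rad/s
X_L = ωL = 2610 Ω
X_C = 1/(ωC) = 687 Ω
X = 2610 − 687 = 1920 Ω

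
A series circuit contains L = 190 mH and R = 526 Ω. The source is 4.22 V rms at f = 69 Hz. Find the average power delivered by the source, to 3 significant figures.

ω = 2πf = 433.5 rad/s
X_L = ωL = 82.4 Ω
Z = 526 + j82.4 Ω
|Z| = √(526² + 82.4²) = 532 Ω
∠Z = arctan(82.4/526) = 8.90°
I = V/|Z| = 7.93 mA
P = VI cos φ = 4.22 × 0.00793 × cos(8.90°) = 33.0 mW

33.0 mW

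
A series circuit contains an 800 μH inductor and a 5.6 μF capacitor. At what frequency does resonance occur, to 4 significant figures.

2.378 kHz

ω₀ = 1/√(LC) = 1/√(0.0008 × 5.6e-06) = 14940 rad/s
f₀ = ω₀/(2π) = 2.378 kHz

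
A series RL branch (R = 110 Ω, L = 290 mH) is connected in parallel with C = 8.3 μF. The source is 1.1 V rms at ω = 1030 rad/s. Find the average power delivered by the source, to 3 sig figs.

1.31 mW

X_L = ωL = 299 Ω
X_C = 1/(ωC) = 117 Ω
Branch 1 (R+jX_L): Z₁ = 110 + j299 Ω, |Z₁| = 318 Ω
Branch 2 (−jX_C): Z₂ = −j117 Ω
Parallel: Z = Z₁Z₂/(Z₁+Z₂), |Z| = 175 Ω, ∠Z = -79.0°
I = V/|Z| = 6.28 mA
P = VI cos φ = 1.1 × 0.00628 × cos(-79.0°) = 1.31 mW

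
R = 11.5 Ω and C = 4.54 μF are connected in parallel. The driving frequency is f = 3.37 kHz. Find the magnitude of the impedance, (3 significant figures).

7.71 Ω

ω = 2πf = 21170 rad/s
X_C = 1/(ωC) = 10.4 Ω
Parallel: admittances add. Y = 1/R + jωC
Y = (0.0870 + j0.0961) S
|Y| = 0.130 S → |Z| = 1/|Y| = 7.71 Ω, ∠Z = −∠Y = -47.9°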